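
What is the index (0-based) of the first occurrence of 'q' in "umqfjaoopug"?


Input string: 'umqfjaoopug'
Target: 'q'
Scanning left to right: s[0]='u', s[1]='m', s[2]='q'
First match at index: 2


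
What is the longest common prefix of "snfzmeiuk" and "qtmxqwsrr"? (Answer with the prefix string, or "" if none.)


String 1: 'snfzmeiuk'
String 2: 'qtmxqwsrr'
Compare position by position:
pos 0: 's' vs 'q' differ -> stop
Longest common prefix: "" (length 0)


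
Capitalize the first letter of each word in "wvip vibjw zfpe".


Input string: 'wvip vibjw zfpe'
Operation: capitalize first letter of each word
Word transformations: 'wvip'->'Wvip', 'vibjw'->'Vibjw', 'zfpe'->'Zfpe'
Result: Wvip Vibjw Zfpe


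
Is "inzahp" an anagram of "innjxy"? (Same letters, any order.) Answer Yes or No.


String 1: 'innjxy' -> sorted: 'ijnnxy'
String 2: 'inzahp' -> sorted: 'ahinpz'
Compare sorted forms: 'ijnnxy' != 'ahinpz'
Anagram: No


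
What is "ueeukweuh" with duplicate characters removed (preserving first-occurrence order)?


Input: 'ueeukweuh'
Operation: keep first occurrence of each character
Scan: s[0]='u' new -> keep; s[1]='e' new -> keep; s[2]='e' seen -> skip; s[3]='u' seen -> skip; s[4]='k' new -> keep; s[5]='w' new -> keep; s[6]='e' seen -> skip; s[7]='u' seen -> skip; s[8]='h' new -> keep
Result: uekwh


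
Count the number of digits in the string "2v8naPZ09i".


Input string: '2v8naPZ09i'
Operation: count digit characters (0-9)
Scan: '2'(digit), 'v', '8'(digit), 'n', 'a', 'P', 'Z', '0'(digit), '9'(digit), 'i'
Digits found: 4
Result: 4


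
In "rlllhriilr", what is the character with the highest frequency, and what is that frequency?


Input: 'rlllhriilr'
Operation: tally each character
Counts: 'h':1, 'i':2, 'l':4, 'r':3
Maximum: 'l' appears 4 times


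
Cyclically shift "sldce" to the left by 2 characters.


Input: 'sldce', shift = 2
Operation: split at index 2 and swap parts
Front part s[0:2] = 'sl'
Back part s[2:] = 'dce'
Rotated = back + front = 'dce' + 'sl'
Result: dcesl


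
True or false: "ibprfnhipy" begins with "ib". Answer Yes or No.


Input string: 'ibprfnhipy'
Prefix to check: 'ib'
First 2 characters of input: 'ib'
Match: True
Result: Yes


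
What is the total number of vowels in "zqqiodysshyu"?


Input string: 'zqqiodysshyu'
Operation: count vowels (a, e, i, o, u)
Scan: s[0]='z', s[1]='q', s[2]='q', s[3]='i' (vowel), s[4]='o' (vowel), s[5]='d', s[6]='y', s[7]='s', s[8]='s', s[9]='h', s[10]='y', s[11]='u' (vowel)
Vowels found: 3
Result: 3


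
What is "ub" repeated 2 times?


Input string: 'ub'
Operation: repeat 2 times
Concatenation: 'ub' + 'ub'
Result: ubub


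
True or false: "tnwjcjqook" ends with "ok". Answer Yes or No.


Input string: 'tnwjcjqook'
Suffix to check: 'ok'
Last 2 characters of input: 'ok'
Match: True
Result: Yes


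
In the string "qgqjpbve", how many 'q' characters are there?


Input string: 'qgqjpbve'
Target character: 'q'
Scan each position: s[0]='q', s[2]='q'
Matches found at indices: 0, 2
Total: 2


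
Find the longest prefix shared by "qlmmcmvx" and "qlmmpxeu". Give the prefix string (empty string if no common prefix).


String 1: 'qlmmcmvx'
String 2: 'qlmmpxeu'
Compare position by position:
pos 0: 'q' vs 'q' match
pos 1: 'l' vs 'l' match
pos 2: 'm' vs 'm' match
pos 3: 'm' vs 'm' match
pos 4: 'c' vs 'p' differ -> stop
Longest common prefix: "qlmm" (length 4)


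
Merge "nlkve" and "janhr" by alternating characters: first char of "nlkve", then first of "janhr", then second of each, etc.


String 1: 'nlkve'
String 2: 'janhr'
Operation: alternate characters
Pairs: 'n'+'j', 'l'+'a', 'k'+'n', 'v'+'h', 'e'+'r'
Result: njlaknvher


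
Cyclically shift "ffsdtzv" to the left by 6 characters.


Input: 'ffsdtzv', shift = 6
Operation: split at index 6 and swap parts
Front part s[0:6] = 'ffsdtz'
Back part s[6:] = 'v'
Rotated = back + front = 'v' + 'ffsdtz'
Result: vffsdtz


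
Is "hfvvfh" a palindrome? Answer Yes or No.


Input string: 'hfvvfh'
Reversed: 'hfvvfh'
Compare pairs: s[0]='h' vs s[5]='h' (match), s[1]='f' vs s[4]='f' (match), s[2]='v' vs s[3]='v' (match)
Palindrome: Yes


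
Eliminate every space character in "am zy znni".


Input string: 'am zy znni'
Operation: remove all spaces
Words: 'am', 'zy', 'znni'
Join without spaces: amzyznni


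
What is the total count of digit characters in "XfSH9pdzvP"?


Input string: 'XfSH9pdzvP'
Operation: count digit characters (0-9)
Scan: 'X', 'f', 'S', 'H', '9'(digit), 'p', 'd', 'z', 'v', 'P'
Digits found: 1
Result: 1


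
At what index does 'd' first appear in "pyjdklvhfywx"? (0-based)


Input string: 'pyjdklvhfywx'
Target: 'd'
Scanning left to right: s[0]='p', s[1]='y', s[2]='j', s[3]='d'
First match at index: 3


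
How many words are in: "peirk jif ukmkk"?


Input string: 'peirk jif ukmkk'
Operation: split by spaces
Words found: 'peirk', 'jif', 'ukmkk'
Word count: 3


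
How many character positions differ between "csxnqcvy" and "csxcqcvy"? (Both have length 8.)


String 1: 'csxnqcvy'
String 2: 'csxcqcvy'
Compare each position: pos 0: 'c'=='c', pos 1: 's'=='s', pos 2: 'x'=='x', pos 3: 'n'!='c', pos 4: 'q'=='q', pos 5: 'c'=='c', pos 6: 'v'=='v', pos 7: 'y'=='y'
Differing positions: 1
Hamming distance: 1


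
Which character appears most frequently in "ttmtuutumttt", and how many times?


Input: 'ttmtuutumttt'
Operation: tally each character
Counts: 'm':2, 't':7, 'u':3
Maximum: 't' appears 7 times


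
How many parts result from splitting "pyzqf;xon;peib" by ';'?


Input string: 'pyzqf;xon;peib'
Delimiter: ';'
Split result: 'pyzqf', 'xon', 'peib'
Number of parts: 3


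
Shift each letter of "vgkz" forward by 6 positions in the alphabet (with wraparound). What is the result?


Input: 'vgkz', shift = 6
Operation: for each letter, (position + 6) mod 26
Mapping: 'v'(21+6=27, 27 mod 26=1)->'b', 'g'(6+6=12)->'m', 'k'(10+6=16)->'q', 'z'(25+6=31, 31 mod 26=5)->'f'
Result: bmqf


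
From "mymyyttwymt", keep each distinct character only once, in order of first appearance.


Input: 'mymyyttwymt'
Operation: keep first occurrence of each character
Scan: s[0]='m' new -> keep; s[1]='y' new -> keep; s[2]='m' seen -> skip; s[3]='y' seen -> skip; s[4]='y' seen -> skip; s[5]='t' new -> keep; s[6]='t' seen -> skip; s[7]='w' new -> keep; s[8]='y' seen -> skip; s[9]='m' seen -> skip; s[10]='t' seen -> skip
Result: mytw


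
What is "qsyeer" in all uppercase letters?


Input string: 'qsyeer'
Operation: convert each letter to uppercase
Mapping: 'q'->'Q', 's'->'S', 'y'->'Y', 'e'->'E', 'e'->'E', 'r'->'R'
Result: QSYEER


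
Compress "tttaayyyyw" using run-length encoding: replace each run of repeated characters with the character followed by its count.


Input: 'tttaayyyyw'
Operation: identify consecutive runs
Runs: 'ttt' -> t3, 'aa' -> a2, 'yyyy' -> y4, 'w' -> w1
Encoded: t3a2y4w1


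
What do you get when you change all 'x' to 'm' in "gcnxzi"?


Input string: 'gcnxzi'
Operation: replace 'x' with 'm'
Positions of 'x': 3
After replacement: gcnmzi


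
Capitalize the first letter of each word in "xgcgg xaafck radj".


Input string: 'xgcgg xaafck radj'
Operation: capitalize first letter of each word
Word transformations: 'xgcgg'->'Xgcgg', 'xaafck'->'Xaafck', 'radj'->'Radj'
Result: Xgcgg Xaafck Radj


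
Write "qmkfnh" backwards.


Input string: 'qmkfnh'
Operation: reverse character order
Original order: 'q' -> 'm' -> 'k' -> 'f' -> 'n' -> 'h'
Reversed order: 'h' -> 'n' -> 'f' -> 'k' -> 'm' -> 'q'
Result: hnfkmq


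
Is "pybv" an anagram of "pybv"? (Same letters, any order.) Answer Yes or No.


String 1: 'pybv' -> sorted: 'bpvy'
String 2: 'pybv' -> sorted: 'bpvy'
Compare sorted forms: 'bpvy' == 'bpvy'
Anagram: Yes


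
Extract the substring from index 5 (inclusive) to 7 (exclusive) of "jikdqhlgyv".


Input string: 'jikdqhlgyv'
Operation: slice [5:7]
Extract characters: s[5]='h', s[6]='l'
Result: hl


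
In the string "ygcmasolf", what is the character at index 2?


Input string: 'ygcmasolf'
Operation: get character at index 2
Index mapping: s[0]='y', s[1]='g', s[2]='c'
Result: 'c'


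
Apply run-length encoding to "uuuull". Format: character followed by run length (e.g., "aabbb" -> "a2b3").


Input: 'uuuull'
Operation: identify consecutive runs
Runs: 'uuuu' -> u4, 'll' -> l2
Encoded: u4l2


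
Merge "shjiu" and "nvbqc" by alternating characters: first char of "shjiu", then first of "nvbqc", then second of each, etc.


String 1: 'shjiu'
String 2: 'nvbqc'
Operation: alternate characters
Pairs: 's'+'n', 'h'+'v', 'j'+'b', 'i'+'q', 'u'+'c'
Result: snhvjbiquc


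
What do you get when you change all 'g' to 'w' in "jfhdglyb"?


Input string: 'jfhdglyb'
Operation: replace 'g' with 'w'
Positions of 'g': 4
After replacement: jfhdwlyb


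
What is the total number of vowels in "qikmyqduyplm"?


Input string: 'qikmyqduyplm'
Operation: count vowels (a, e, i, o, u)
Scan: s[0]='q', s[1]='i' (vowel), s[2]='k', s[3]='m', s[4]='y', s[5]='q', s[6]='d', s[7]='u' (vowel), s[8]='y', s[9]='p', s[10]='l', s[11]='m'
Vowels found: 2
Result: 2


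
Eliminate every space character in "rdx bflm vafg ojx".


Input string: 'rdx bflm vafg ojx'
Operation: remove all spaces
Words: 'rdx', 'bflm', 'vafg', 'ojx'
Join without spaces: rdxbflmvafgojx


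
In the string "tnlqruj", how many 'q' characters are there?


Input string: 'tnlqruj'
Target character: 'q'
Scan each position: s[3]='q'
Matches found at indices: 3
Total: 1


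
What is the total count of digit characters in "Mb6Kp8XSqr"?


Input string: 'Mb6Kp8XSqr'
Operation: count digit characters (0-9)
Scan: 'M', 'b', '6'(digit), 'K', 'p', '8'(digit), 'X', 'S', 'q', 'r'
Digits found: 2
Result: 2


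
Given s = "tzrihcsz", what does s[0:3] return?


Input string: 'tzrihcsz'
Operation: slice [0:3]
Extract characters: s[0]='t', s[1]='z', s[2]='r'
Result: tzr


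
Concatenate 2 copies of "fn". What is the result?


Input string: 'fn'
Operation: repeat 2 times
Concatenation: 'fn' + 'fn'
Result: fnfn


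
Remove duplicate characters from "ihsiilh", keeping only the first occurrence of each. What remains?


Input: 'ihsiilh'
Operation: keep first occurrence of each character
Scan: s[0]='i' new -> keep; s[1]='h' new -> keep; s[2]='s' new -> keep; s[3]='i' seen -> skip; s[4]='i' seen -> skip; s[5]='l' new -> keep; s[6]='h' seen -> skip
Result: ihsl


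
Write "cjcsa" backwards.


Input string: 'cjcsa'
Operation: reverse character order
Original order: 'c' -> 'j' -> 'c' -> 's' -> 'a'
Reversed order: 'a' -> 's' -> 'c' -> 'j' -> 'c'
Result: ascjc


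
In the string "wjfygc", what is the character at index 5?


Input string: 'wjfygc'
Operation: get character at index 5
Index mapping: s[0]='w', s[1]='j', s[2]='f', s[3]='y', s[4]='g', s[5]='c'
Result: 'c'


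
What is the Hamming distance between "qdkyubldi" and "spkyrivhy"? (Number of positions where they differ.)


String 1: 'qdkyubldi'
String 2: 'spkyrivhy'
Compare each position: pos 0: 'q'!='s', pos 1: 'd'!='p', pos 2: 'k'=='k', pos 3: 'y'=='y', pos 4: 'u'!='r', pos 5: 'b'!='i', pos 6: 'l'!='v', pos 7: 'd'!='h', pos 8: 'i'!='y'
Differing positions: 7
Hamming distance: 7


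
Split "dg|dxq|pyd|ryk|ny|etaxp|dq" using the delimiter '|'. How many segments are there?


Input string: 'dg|dxq|pyd|ryk|ny|etaxp|dq'
Delimiter: '|'
Split result: 'dg', 'dxq', 'pyd', 'ryk', 'ny', 'etaxp', 'dq'
Number of parts: 7


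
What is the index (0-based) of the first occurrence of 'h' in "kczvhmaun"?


Input string: 'kczvhmaun'
Target: 'h'
Scanning left to right: s[0]='k', s[1]='c', s[2]='z', s[3]='v', s[4]='h'
First match at index: 4


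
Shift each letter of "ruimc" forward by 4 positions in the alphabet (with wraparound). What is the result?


Input: 'ruimc', shift = 4
Operation: for each letter, (position + 4) mod 26
Mapping: 'r'(17+4=21)->'v', 'u'(20+4=24)->'y', 'i'(8+4=12)->'m', 'm'(12+4=16)->'q', 'c'(2+4=6)->'g'
Result: vymqg


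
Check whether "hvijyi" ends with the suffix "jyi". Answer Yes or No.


Input string: 'hvijyi'
Suffix to check: 'jyi'
Last 3 characters of input: 'jyi'
Match: True
Result: Yes


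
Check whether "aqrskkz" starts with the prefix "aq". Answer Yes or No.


Input string: 'aqrskkz'
Prefix to check: 'aq'
First 2 characters of input: 'aq'
Match: True
Result: Yes


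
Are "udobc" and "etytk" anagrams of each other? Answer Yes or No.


String 1: 'udobc' -> sorted: 'bcdou'
String 2: 'etytk' -> sorted: 'ektty'
Compare sorted forms: 'bcdou' != 'ektty'
Anagram: No


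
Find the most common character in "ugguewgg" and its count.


Input: 'ugguewgg'
Operation: tally each character
Counts: 'e':1, 'g':4, 'u':2, 'w':1
Maximum: 'g' appears 4 times


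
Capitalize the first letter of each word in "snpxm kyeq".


Input string: 'snpxm kyeq'
Operation: capitalize first letter of each word
Word transformations: 'snpxm'->'Snpxm', 'kyeq'->'Kyeq'
Result: Snpxm Kyeq


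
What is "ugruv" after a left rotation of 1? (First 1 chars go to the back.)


Input: 'ugruv', shift = 1
Operation: split at index 1 and swap parts
Front part s[0:1] = 'u'
Back part s[1:] = 'gruv'
Rotated = back + front = 'gruv' + 'u'
Result: gruvu


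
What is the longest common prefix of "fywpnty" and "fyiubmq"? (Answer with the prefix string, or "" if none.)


String 1: 'fywpnty'
String 2: 'fyiubmq'
Compare position by position:
pos 0: 'f' vs 'f' match
pos 1: 'y' vs 'y' match
pos 2: 'w' vs 'i' differ -> stop
Longest common prefix: "fy" (length 2)


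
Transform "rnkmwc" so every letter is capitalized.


Input string: 'rnkmwc'
Operation: convert each letter to uppercase
Mapping: 'r'->'R', 'n'->'N', 'k'->'K', 'm'->'M', 'w'->'W', 'c'->'C'
Result: RNKMWC


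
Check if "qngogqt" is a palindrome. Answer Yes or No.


Input string: 'qngogqt'
Reversed: 'tqgognq'
Compare pairs: s[0]='q' vs s[6]='t' (mismatch), s[1]='n' vs s[5]='q' (mismatch), s[2]='g' vs s[4]='g' (match)
Palindrome: No


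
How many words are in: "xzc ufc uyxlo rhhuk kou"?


Input string: 'xzc ufc uyxlo rhhuk kou'
Operation: split by spaces
Words found: 'xzc', 'ufc', 'uyxlo', 'rhhuk', 'kou'
Word count: 5


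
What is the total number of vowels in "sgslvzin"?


Input string: 'sgslvzin'
Operation: count vowels (a, e, i, o, u)
Scan: s[0]='s', s[1]='g', s[2]='s', s[3]='l', s[4]='v', s[5]='z', s[6]='i' (vowel), s[7]='n'
Vowels found: 1
Result: 1


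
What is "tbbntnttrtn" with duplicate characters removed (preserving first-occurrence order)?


Input: 'tbbntnttrtn'
Operation: keep first occurrence of each character
Scan: s[0]='t' new -> keep; s[1]='b' new -> keep; s[2]='b' seen -> skip; s[3]='n' new -> keep; s[4]='t' seen -> skip; s[5]='n' seen -> skip; s[6]='t' seen -> skip; s[7]='t' seen -> skip; s[8]='r' new -> keep; s[9]='t' seen -> skip; s[10]='n' seen -> skip
Result: tbnr


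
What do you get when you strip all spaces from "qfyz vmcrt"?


Input string: 'qfyz vmcrt'
Operation: remove all spaces
Words: 'qfyz', 'vmcrt'
Join without spaces: qfyzvmcrt


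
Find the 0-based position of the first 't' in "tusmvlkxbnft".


Input string: 'tusmvlkxbnft'
Target: 't'
Scanning left to right: s[0]='t'
First match at index: 0


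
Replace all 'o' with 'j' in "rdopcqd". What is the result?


Input string: 'rdopcqd'
Operation: replace 'o' with 'j'
Positions of 'o': 2
After replacement: rdjpcqd


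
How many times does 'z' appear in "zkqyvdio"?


Input string: 'zkqyvdio'
Target character: 'z'
Scan each position: s[0]='z'
Matches found at indices: 0
Total: 1


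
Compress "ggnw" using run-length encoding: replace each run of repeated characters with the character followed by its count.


Input: 'ggnw'
Operation: identify consecutive runs
Runs: 'gg' -> g2, 'n' -> n1, 'w' -> w1
Encoded: g2n1w1


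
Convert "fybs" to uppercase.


Input string: 'fybs'
Operation: convert each letter to uppercase
Mapping: 'f'->'F', 'y'->'Y', 'b'->'B', 's'->'S'
Result: FYBS


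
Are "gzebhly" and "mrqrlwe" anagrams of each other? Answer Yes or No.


String 1: 'gzebhly' -> sorted: 'beghlyz'
String 2: 'mrqrlwe' -> sorted: 'elmqrrw'
Compare sorted forms: 'beghlyz' != 'elmqrrw'
Anagram: No


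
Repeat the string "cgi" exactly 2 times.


Input string: 'cgi'
Operation: repeat 2 times
Concatenation: 'cgi' + 'cgi'
Result: cgicgi


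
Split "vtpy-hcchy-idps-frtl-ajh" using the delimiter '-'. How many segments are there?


Input string: 'vtpy-hcchy-idps-frtl-ajh'
Delimiter: '-'
Split result: 'vtpy', 'hcchy', 'idps', 'frtl', 'ajh'
Number of parts: 5


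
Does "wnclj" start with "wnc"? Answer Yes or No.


Input string: 'wnclj'
Prefix to check: 'wnc'
First 3 characters of input: 'wnc'
Match: True
Result: Yes


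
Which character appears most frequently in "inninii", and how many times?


Input: 'inninii'
Operation: tally each character
Counts: 'i':4, 'n':3
Maximum: 'i' appears 4 times


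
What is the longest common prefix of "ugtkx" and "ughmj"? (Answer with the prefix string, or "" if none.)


String 1: 'ugtkx'
String 2: 'ughmj'
Compare position by position:
pos 0: 'u' vs 'u' match
pos 1: 'g' vs 'g' match
pos 2: 't' vs 'h' differ -> stop
Longest common prefix: "ug" (length 2)


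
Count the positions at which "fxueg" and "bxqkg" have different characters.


String 1: 'fxueg'
String 2: 'bxqkg'
Compare each position: pos 0: 'f'!='b', pos 1: 'x'=='x', pos 2: 'u'!='q', pos 3: 'e'!='k', pos 4: 'g'=='g'
Differing positions: 3
Hamming distance: 3


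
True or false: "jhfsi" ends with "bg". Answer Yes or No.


Input string: 'jhfsi'
Suffix to check: 'bg'
Last 2 characters of input: 'si'
Match: False
Result: No


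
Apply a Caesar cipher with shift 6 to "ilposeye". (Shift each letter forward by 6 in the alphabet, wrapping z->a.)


Input: 'ilposeye', shift = 6
Operation: for each letter, (position + 6) mod 26
Mapping: 'i'(8+6=14)->'o', 'l'(11+6=17)->'r', 'p'(15+6=21)->'v', 'o'(14+6=20)->'u', 's'(18+6=24)->'y', 'e'(4+6=10)->'k', 'y'(24+6=30, 30 mod 26=4)->'e', 'e'(4+6=10)->'k'
Result: orvuykek


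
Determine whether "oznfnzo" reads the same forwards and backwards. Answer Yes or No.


Input string: 'oznfnzo'
Reversed: 'oznfnzo'
Compare pairs: s[0]='o' vs s[6]='o' (match), s[1]='z' vs s[5]='z' (match), s[2]='n' vs s[4]='n' (match)
Palindrome: Yes


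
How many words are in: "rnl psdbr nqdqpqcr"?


Input string: 'rnl psdbr nqdqpqcr'
Operation: split by spaces
Words found: 'rnl', 'psdbr', 'nqdqpqcr'
Word count: 3


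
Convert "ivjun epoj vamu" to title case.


Input string: 'ivjun epoj vamu'
Operation: capitalize first letter of each word
Word transformations: 'ivjun'->'Ivjun', 'epoj'->'Epoj', 'vamu'->'Vamu'
Result: Ivjun Epoj Vamu


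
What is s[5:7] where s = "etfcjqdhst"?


Input string: 'etfcjqdhst'
Operation: slice [5:7]
Extract characters: s[5]='q', s[6]='d'
Result: qd


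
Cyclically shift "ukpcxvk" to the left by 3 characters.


Input: 'ukpcxvk', shift = 3
Operation: split at index 3 and swap parts
Front part s[0:3] = 'ukp'
Back part s[3:] = 'cxvk'
Rotated = back + front = 'cxvk' + 'ukp'
Result: cxvkukp


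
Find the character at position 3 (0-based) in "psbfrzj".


Input string: 'psbfrzj'
Operation: get character at index 3
Index mapping: s[0]='p', s[1]='s', s[2]='b', s[3]='f'
Result: 'f'


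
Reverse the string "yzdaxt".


Input string: 'yzdaxt'
Operation: reverse character order
Original order: 'y' -> 'z' -> 'd' -> 'a' -> 'x' -> 't'
Reversed order: 't' -> 'x' -> 'a' -> 'd' -> 'z' -> 'y'
Result: txadzy


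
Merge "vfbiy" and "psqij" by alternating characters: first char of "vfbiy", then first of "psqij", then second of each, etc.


String 1: 'vfbiy'
String 2: 'psqij'
Operation: alternate characters
Pairs: 'v'+'p', 'f'+'s', 'b'+'q', 'i'+'i', 'y'+'j'
Result: vpfsbqiiyj


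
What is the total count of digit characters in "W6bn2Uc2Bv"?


Input string: 'W6bn2Uc2Bv'
Operation: count digit characters (0-9)
Scan: 'W', '6'(digit), 'b', 'n', '2'(digit), 'U', 'c', '2'(digit), 'B', 'v'
Digits found: 3
Result: 3


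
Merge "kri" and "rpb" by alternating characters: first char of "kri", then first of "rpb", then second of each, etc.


String 1: 'kri'
String 2: 'rpb'
Operation: alternate characters
Pairs: 'k'+'r', 'r'+'p', 'i'+'b'
Result: krrpib


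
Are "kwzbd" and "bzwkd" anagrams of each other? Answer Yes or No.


String 1: 'kwzbd' -> sorted: 'bdkwz'
String 2: 'bzwkd' -> sorted: 'bdkwz'
Compare sorted forms: 'bdkwz' == 'bdkwz'
Anagram: Yes


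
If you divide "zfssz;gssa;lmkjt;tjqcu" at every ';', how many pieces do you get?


Input string: 'zfssz;gssa;lmkjt;tjqcu'
Delimiter: ';'
Split result: 'zfssz', 'gssa', 'lmkjt', 'tjqcu'
Number of parts: 4


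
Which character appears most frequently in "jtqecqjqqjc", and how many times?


Input: 'jtqecqjqqjc'
Operation: tally each character
Counts: 'c':2, 'e':1, 'j':3, 'q':4, 't':1
Maximum: 'q' appears 4 times


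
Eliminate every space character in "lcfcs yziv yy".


Input string: 'lcfcs yziv yy'
Operation: remove all spaces
Words: 'lcfcs', 'yziv', 'yy'
Join without spaces: lcfcsyzivyy


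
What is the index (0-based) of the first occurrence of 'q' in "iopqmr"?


Input string: 'iopqmr'
Target: 'q'
Scanning left to right: s[0]='i', s[1]='o', s[2]='p', s[3]='q'
First match at index: 3


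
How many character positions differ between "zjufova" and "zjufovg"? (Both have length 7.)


String 1: 'zjufova'
String 2: 'zjufovg'
Compare each position: pos 0: 'z'=='z', pos 1: 'j'=='j', pos 2: 'u'=='u', pos 3: 'f'=='f', pos 4: 'o'=='o', pos 5: 'v'=='v', pos 6: 'a'!='g'
Differing positions: 1
Hamming distance: 1


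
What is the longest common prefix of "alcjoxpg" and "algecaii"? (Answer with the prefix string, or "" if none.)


String 1: 'alcjoxpg'
String 2: 'algecaii'
Compare position by position:
pos 0: 'a' vs 'a' match
pos 1: 'l' vs 'l' match
pos 2: 'c' vs 'g' differ -> stop
Longest common prefix: "al" (length 2)


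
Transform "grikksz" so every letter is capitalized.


Input string: 'grikksz'
Operation: convert each letter to uppercase
Mapping: 'g'->'G', 'r'->'R', 'i'->'I', 'k'->'K', 'k'->'K', 's'->'S', 'z'->'Z'
Result: GRIKKSZ


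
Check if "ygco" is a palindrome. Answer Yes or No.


Input string: 'ygco'
Reversed: 'ocgy'
Compare pairs: s[0]='y' vs s[3]='o' (mismatch), s[1]='g' vs s[2]='c' (mismatch)
Palindrome: No


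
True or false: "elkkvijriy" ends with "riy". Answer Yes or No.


Input string: 'elkkvijriy'
Suffix to check: 'riy'
Last 3 characters of input: 'riy'
Match: True
Result: Yes


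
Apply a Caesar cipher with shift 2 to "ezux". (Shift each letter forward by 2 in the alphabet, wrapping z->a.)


Input: 'ezux', shift = 2
Operation: for each letter, (position + 2) mod 26
Mapping: 'e'(4+2=6)->'g', 'z'(25+2=27, 27 mod 26=1)->'b', 'u'(20+2=22)->'w', 'x'(23+2=25)->'z'
Result: gbwz


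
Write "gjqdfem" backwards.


Input string: 'gjqdfem'
Operation: reverse character order
Original order: 'g' -> 'j' -> 'q' -> 'd' -> 'f' -> 'e' -> 'm'
Reversed order: 'm' -> 'e' -> 'f' -> 'd' -> 'q' -> 'j' -> 'g'
Result: mefdqjg


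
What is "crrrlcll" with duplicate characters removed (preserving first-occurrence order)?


Input: 'crrrlcll'
Operation: keep first occurrence of each character
Scan: s[0]='c' new -> keep; s[1]='r' new -> keep; s[2]='r' seen -> skip; s[3]='r' seen -> skip; s[4]='l' new -> keep; s[5]='c' seen -> skip; s[6]='l' seen -> skip; s[7]='l' seen -> skip
Result: crl


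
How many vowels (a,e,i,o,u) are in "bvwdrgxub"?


Input string: 'bvwdrgxub'
Operation: count vowels (a, e, i, o, u)
Scan: s[0]='b', s[1]='v', s[2]='w', s[3]='d', s[4]='r', s[5]='g', s[6]='x', s[7]='u' (vowel), s[8]='b'
Vowels found: 1
Result: 1


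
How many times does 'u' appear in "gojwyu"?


Input string: 'gojwyu'
Target character: 'u'
Scan each position: s[5]='u'
Matches found at indices: 5
Total: 1


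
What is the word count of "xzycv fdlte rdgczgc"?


Input string: 'xzycv fdlte rdgczgc'
Operation: split by spaces
Words found: 'xzycv', 'fdlte', 'rdgczgc'
Word count: 3


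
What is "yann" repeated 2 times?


Input string: 'yann'
Operation: repeat 2 times
Concatenation: 'yann' + 'yann'
Result: yannyann


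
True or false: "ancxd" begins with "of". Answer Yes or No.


Input string: 'ancxd'
Prefix to check: 'of'
First 2 characters of input: 'an'
Match: False
Result: No


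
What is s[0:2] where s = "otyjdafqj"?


Input string: 'otyjdafqj'
Operation: slice [0:2]
Extract characters: s[0]='o', s[1]='t'
Result: ot


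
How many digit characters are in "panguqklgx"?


Input string: 'panguqklgx'
Operation: count digit characters (0-9)
Scan: 'p', 'a', 'n', 'g', 'u', 'q', 'k', 'l', 'g', 'x'
Digits found: 0
Result: 0


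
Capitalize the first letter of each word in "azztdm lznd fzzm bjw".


Input string: 'azztdm lznd fzzm bjw'
Operation: capitalize first letter of each word
Word transformations: 'azztdm'->'Azztdm', 'lznd'->'Lznd', 'fzzm'->'Fzzm', 'bjw'->'Bjw'
Result: Azztdm Lznd Fzzm Bjw


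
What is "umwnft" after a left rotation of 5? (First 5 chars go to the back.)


Input: 'umwnft', shift = 5
Operation: split at index 5 and swap parts
Front part s[0:5] = 'umwnf'
Back part s[5:] = 't'
Rotated = back + front = 't' + 'umwnf'
Result: tumwnf


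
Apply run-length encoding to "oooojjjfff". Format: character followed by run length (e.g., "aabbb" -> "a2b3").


Input: 'oooojjjfff'
Operation: identify consecutive runs
Runs: 'oooo' -> o4, 'jjj' -> j3, 'fff' -> f3
Encoded: o4j3f3


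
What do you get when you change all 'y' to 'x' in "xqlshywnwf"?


Input string: 'xqlshywnwf'
Operation: replace 'y' with 'x'
Positions of 'y': 5
After replacement: xqlshxwnwf


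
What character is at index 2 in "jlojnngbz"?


Input string: 'jlojnngbz'
Operation: get character at index 2
Index mapping: s[0]='j', s[1]='l', s[2]='o'
Result: 'o'


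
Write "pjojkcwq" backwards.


Input string: 'pjojkcwq'
Operation: reverse character order
Original order: 'p' -> 'j' -> 'o' -> 'j' -> 'k' -> 'c' -> 'w' -> 'q'
Reversed order: 'q' -> 'w' -> 'c' -> 'k' -> 'j' -> 'o' -> 'j' -> 'p'
Result: qwckjojp


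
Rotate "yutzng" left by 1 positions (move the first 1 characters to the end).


Input: 'yutzng', shift = 1
Operation: split at index 1 and swap parts
Front part s[0:1] = 'y'
Back part s[1:] = 'utzng'
Rotated = back + front = 'utzng' + 'y'
Result: utzngy


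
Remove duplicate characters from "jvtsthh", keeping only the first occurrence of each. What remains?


Input: 'jvtsthh'
Operation: keep first occurrence of each character
Scan: s[0]='j' new -> keep; s[1]='v' new -> keep; s[2]='t' new -> keep; s[3]='s' new -> keep; s[4]='t' seen -> skip; s[5]='h' new -> keep; s[6]='h' seen -> skip
Result: jvtsh


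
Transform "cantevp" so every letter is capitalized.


Input string: 'cantevp'
Operation: convert each letter to uppercase
Mapping: 'c'->'C', 'a'->'A', 'n'->'N', 't'->'T', 'e'->'E', 'v'->'V', 'p'->'P'
Result: CANTEVP


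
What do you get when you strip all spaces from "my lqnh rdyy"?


Input string: 'my lqnh rdyy'
Operation: remove all spaces
Words: 'my', 'lqnh', 'rdyy'
Join without spaces: mylqnhrdyy


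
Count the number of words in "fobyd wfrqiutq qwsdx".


Input string: 'fobyd wfrqiutq qwsdx'
Operation: split by spaces
Words found: 'fobyd', 'wfrqiutq', 'qwsdx'
Word count: 3


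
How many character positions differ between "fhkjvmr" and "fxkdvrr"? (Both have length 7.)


String 1: 'fhkjvmr'
String 2: 'fxkdvrr'
Compare each position: pos 0: 'f'=='f', pos 1: 'h'!='x', pos 2: 'k'=='k', pos 3: 'j'!='d', pos 4: 'v'=='v', pos 5: 'm'!='r', pos 6: 'r'=='r'
Differing positions: 3
Hamming distance: 3


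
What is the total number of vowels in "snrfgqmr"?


Input string: 'snrfgqmr'
Operation: count vowels (a, e, i, o, u)
Scan: s[0]='s', s[1]='n', s[2]='r', s[3]='f', s[4]='g', s[5]='q', s[6]='m', s[7]='r'
Vowels found: 0
Result: 0


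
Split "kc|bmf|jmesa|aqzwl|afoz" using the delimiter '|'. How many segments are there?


Input string: 'kc|bmf|jmesa|aqzwl|afoz'
Delimiter: '|'
Split result: 'kc', 'bmf', 'jmesa', 'aqzwl', 'afoz'
Number of parts: 5


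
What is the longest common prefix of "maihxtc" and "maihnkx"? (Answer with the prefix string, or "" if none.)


String 1: 'maihxtc'
String 2: 'maihnkx'
Compare position by position:
pos 0: 'm' vs 'm' match
pos 1: 'a' vs 'a' match
pos 2: 'i' vs 'i' match
pos 3: 'h' vs 'h' match
pos 4: 'x' vs 'n' differ -> stop
Longest common prefix: "maih" (length 4)


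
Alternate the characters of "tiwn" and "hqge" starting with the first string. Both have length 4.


String 1: 'tiwn'
String 2: 'hqge'
Operation: alternate characters
Pairs: 't'+'h', 'i'+'q', 'w'+'g', 'n'+'e'
Result: thiqwgne


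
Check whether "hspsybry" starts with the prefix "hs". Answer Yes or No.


Input string: 'hspsybry'
Prefix to check: 'hs'
First 2 characters of input: 'hs'
Match: True
Result: Yes


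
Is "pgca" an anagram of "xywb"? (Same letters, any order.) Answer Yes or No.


String 1: 'xywb' -> sorted: 'bwxy'
String 2: 'pgca' -> sorted: 'acgp'
Compare sorted forms: 'bwxy' != 'acgp'
Anagram: No


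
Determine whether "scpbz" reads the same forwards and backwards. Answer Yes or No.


Input string: 'scpbz'
Reversed: 'zbpcs'
Compare pairs: s[0]='s' vs s[4]='z' (mismatch), s[1]='c' vs s[3]='b' (mismatch)
Palindrome: No


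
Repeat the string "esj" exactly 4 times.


Input string: 'esj'
Operation: repeat 4 times
Concatenation: 'esj' + 'esj' + 'esj' + 'esj'
Result: esjesjesjesj


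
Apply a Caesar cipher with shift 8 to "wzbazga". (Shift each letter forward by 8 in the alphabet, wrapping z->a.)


Input: 'wzbazga', shift = 8
Operation: for each letter, (position + 8) mod 26
Mapping: 'w'(22+8=30, 30 mod 26=4)->'e', 'z'(25+8=33, 33 mod 26=7)->'h', 'b'(1+8=9)->'j', 'a'(0+8=8)->'i', 'z'(25+8=33, 33 mod 26=7)->'h', 'g'(6+8=14)->'o', 'a'(0+8=8)->'i'
Result: ehjihoi


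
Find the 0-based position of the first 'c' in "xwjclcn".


Input string: 'xwjclcn'
Target: 'c'
Scanning left to right: s[0]='x', s[1]='w', s[2]='j', s[3]='c'
First match at index: 3


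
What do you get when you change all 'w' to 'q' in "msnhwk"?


Input string: 'msnhwk'
Operation: replace 'w' with 'q'
Positions of 'w': 4
After replacement: msnhqk


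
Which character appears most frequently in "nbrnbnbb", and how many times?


Input: 'nbrnbnbb'
Operation: tally each character
Counts: 'b':4, 'n':3, 'r':1
Maximum: 'b' appears 4 times


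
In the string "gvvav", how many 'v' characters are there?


Input string: 'gvvav'
Target character: 'v'
Scan each position: s[1]='v', s[2]='v', s[4]='v'
Matches found at indices: 1, 2, 4
Total: 3


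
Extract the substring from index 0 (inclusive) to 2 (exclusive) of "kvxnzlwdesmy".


Input string: 'kvxnzlwdesmy'
Operation: slice [0:2]
Extract characters: s[0]='k', s[1]='v'
Result: kv


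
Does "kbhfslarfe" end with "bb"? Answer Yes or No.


Input string: 'kbhfslarfe'
Suffix to check: 'bb'
Last 2 characters of input: 'fe'
Match: False
Result: No


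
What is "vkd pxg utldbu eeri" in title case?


Input string: 'vkd pxg utldbu eeri'
Operation: capitalize first letter of each word
Word transformations: 'vkd'->'Vkd', 'pxg'->'Pxg', 'utldbu'->'Utldbu', 'eeri'->'Eeri'
Result: Vkd Pxg Utldbu Eeri


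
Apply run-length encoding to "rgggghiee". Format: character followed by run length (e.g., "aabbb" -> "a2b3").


Input: 'rgggghiee'
Operation: identify consecutive runs
Runs: 'r' -> r1, 'gggg' -> g4, 'h' -> h1, 'i' -> i1, 'ee' -> e2
Encoded: r1g4h1i1e2


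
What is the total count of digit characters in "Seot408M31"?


Input string: 'Seot408M31'
Operation: count digit characters (0-9)
Scan: 'S', 'e', 'o', 't', '4'(digit), '0'(digit), '8'(digit), 'M', '3'(digit), '1'(digit)
Digits found: 5
Result: 5


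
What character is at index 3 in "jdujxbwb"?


Input string: 'jdujxbwb'
Operation: get character at index 3
Index mapping: s[0]='j', s[1]='d', s[2]='u', s[3]='j'
Result: 'j'


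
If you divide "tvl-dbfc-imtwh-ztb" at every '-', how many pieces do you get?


Input string: 'tvl-dbfc-imtwh-ztb'
Delimiter: '-'
Split result: 'tvl', 'dbfc', 'imtwh', 'ztb'
Number of parts: 4


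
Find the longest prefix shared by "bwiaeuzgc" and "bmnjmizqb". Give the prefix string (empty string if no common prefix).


String 1: 'bwiaeuzgc'
String 2: 'bmnjmizqb'
Compare position by position:
pos 0: 'b' vs 'b' match
pos 1: 'w' vs 'm' differ -> stop
Longest common prefix: "b" (length 1)


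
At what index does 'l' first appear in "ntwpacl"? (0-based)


Input string: 'ntwpacl'
Target: 'l'
Scanning left to right: s[0]='n', s[1]='t', s[2]='w', s[3]='p', s[4]='a', s[5]='c', s[6]='l'
First match at index: 6


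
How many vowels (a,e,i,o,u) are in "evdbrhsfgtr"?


Input string: 'evdbrhsfgtr'
Operation: count vowels (a, e, i, o, u)
Scan: s[0]='e' (vowel), s[1]='v', s[2]='d', s[3]='b', s[4]='r', s[5]='h', s[6]='s', s[7]='f', s[8]='g', s[9]='t', s[10]='r'
Vowels found: 1
Result: 1


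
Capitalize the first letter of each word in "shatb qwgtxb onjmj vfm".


Input string: 'shatb qwgtxb onjmj vfm'
Operation: capitalize first letter of each word
Word transformations: 'shatb'->'Shatb', 'qwgtxb'->'Qwgtxb', 'onjmj'->'Onjmj', 'vfm'->'Vfm'
Result: Shatb Qwgtxb Onjmj Vfm


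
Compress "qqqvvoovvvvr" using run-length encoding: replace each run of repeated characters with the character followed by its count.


Input: 'qqqvvoovvvvr'
Operation: identify consecutive runs
Runs: 'qqq' -> q3, 'vv' -> v2, 'oo' -> o2, 'vvvv' -> v4, 'r' -> r1
Encoded: q3v2o2v4r1


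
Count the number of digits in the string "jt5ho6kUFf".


Input string: 'jt5ho6kUFf'
Operation: count digit characters (0-9)
Scan: 'j', 't', '5'(digit), 'h', 'o', '6'(digit), 'k', 'U', 'F', 'f'
Digits found: 2
Result: 2


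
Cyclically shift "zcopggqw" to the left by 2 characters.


Input: 'zcopggqw', shift = 2
Operation: split at index 2 and swap parts
Front part s[0:2] = 'zc'
Back part s[2:] = 'opggqw'
Rotated = back + front = 'opggqw' + 'zc'
Result: opggqwzc


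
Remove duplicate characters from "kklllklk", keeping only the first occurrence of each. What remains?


Input: 'kklllklk'
Operation: keep first occurrence of each character
Scan: s[0]='k' new -> keep; s[1]='k' seen -> skip; s[2]='l' new -> keep; s[3]='l' seen -> skip; s[4]='l' seen -> skip; s[5]='k' seen -> skip; s[6]='l' seen -> skip; s[7]='k' seen -> skip
Result: kl


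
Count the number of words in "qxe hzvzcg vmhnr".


Input string: 'qxe hzvzcg vmhnr'
Operation: split by spaces
Words found: 'qxe', 'hzvzcg', 'vmhnr'
Word count: 3


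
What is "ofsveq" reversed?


Input string: 'ofsveq'
Operation: reverse character order
Original order: 'o' -> 'f' -> 's' -> 'v' -> 'e' -> 'q'
Reversed order: 'q' -> 'e' -> 'v' -> 's' -> 'f' -> 'o'
Result: qevsfo


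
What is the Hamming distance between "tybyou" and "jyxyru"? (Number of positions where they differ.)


String 1: 'tybyou'
String 2: 'jyxyru'
Compare each position: pos 0: 't'!='j', pos 1: 'y'=='y', pos 2: 'b'!='x', pos 3: 'y'=='y', pos 4: 'o'!='r', pos 5: 'u'=='u'
Differing positions: 3
Hamming distance: 3


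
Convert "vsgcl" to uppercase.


Input string: 'vsgcl'
Operation: convert each letter to uppercase
Mapping: 'v'->'V', 's'->'S', 'g'->'G', 'c'->'C', 'l'->'L'
Result: VSGCL


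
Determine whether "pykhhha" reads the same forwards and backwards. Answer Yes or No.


Input string: 'pykhhha'
Reversed: 'ahhhkyp'
Compare pairs: s[0]='p' vs s[6]='a' (mismatch), s[1]='y' vs s[5]='h' (mismatch), s[2]='k' vs s[4]='h' (mismatch)
Palindrome: No


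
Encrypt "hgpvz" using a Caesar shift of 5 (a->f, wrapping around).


Input: 'hgpvz', shift = 5
Operation: for each letter, (position + 5) mod 26
Mapping: 'h'(7+5=12)->'m', 'g'(6+5=11)->'l', 'p'(15+5=20)->'u', 'v'(21+5=26, 26 mod 26=0)->'a', 'z'(25+5=30, 30 mod 26=4)->'e'
Result: mluae


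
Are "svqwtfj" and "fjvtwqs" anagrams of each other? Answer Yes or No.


String 1: 'svqwtfj' -> sorted: 'fjqstvw'
String 2: 'fjvtwqs' -> sorted: 'fjqstvw'
Compare sorted forms: 'fjqstvw' == 'fjqstvw'
Anagram: Yes


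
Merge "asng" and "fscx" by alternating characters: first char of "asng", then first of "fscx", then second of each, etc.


String 1: 'asng'
String 2: 'fscx'
Operation: alternate characters
Pairs: 'a'+'f', 's'+'s', 'n'+'c', 'g'+'x'
Result: afssncgx


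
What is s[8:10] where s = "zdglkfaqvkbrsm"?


Input string: 'zdglkfaqvkbrsm'
Operation: slice [8:10]
Extract characters: s[8]='v', s[9]='k'
Result: vk


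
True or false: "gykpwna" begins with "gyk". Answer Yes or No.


Input string: 'gykpwna'
Prefix to check: 'gyk'
First 3 characters of input: 'gyk'
Match: True
Result: Yes


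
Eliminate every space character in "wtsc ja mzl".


Input string: 'wtsc ja mzl'
Operation: remove all spaces
Words: 'wtsc', 'ja', 'mzl'
Join without spaces: wtscjamzl


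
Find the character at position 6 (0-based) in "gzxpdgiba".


Input string: 'gzxpdgiba'
Operation: get character at index 6
Index mapping: s[0]='g', s[1]='z', s[2]='x', s[3]='p', s[4]='d', s[5]='g', s[6]='i'
Result: 'i'


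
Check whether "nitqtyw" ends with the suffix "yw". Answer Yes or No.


Input string: 'nitqtyw'
Suffix to check: 'yw'
Last 2 characters of input: 'yw'
Match: True
Result: Yes


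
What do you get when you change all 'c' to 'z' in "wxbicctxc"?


Input string: 'wxbicctxc'
Operation: replace 'c' with 'z'
Positions of 'c': 4, 5, 8
After replacement: wxbizztxz


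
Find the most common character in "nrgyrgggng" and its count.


Input: 'nrgyrgggng'
Operation: tally each character
Counts: 'g':5, 'n':2, 'r':2, 'y':1
Maximum: 'g' appears 5 times


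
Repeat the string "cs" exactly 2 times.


Input string: 'cs'
Operation: repeat 2 times
Concatenation: 'cs' + 'cs'
Result: cscs


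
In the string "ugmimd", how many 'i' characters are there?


Input string: 'ugmimd'
Target character: 'i'
Scan each position: s[3]='i'
Matches found at indices: 3
Total: 1


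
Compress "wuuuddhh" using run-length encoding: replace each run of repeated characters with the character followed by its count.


Input: 'wuuuddhh'
Operation: identify consecutive runs
Runs: 'w' -> w1, 'uuu' -> u3, 'dd' -> d2, 'hh' -> h2
Encoded: w1u3d2h2


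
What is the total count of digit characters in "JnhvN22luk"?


Input string: 'JnhvN22luk'
Operation: count digit characters (0-9)
Scan: 'J', 'n', 'h', 'v', 'N', '2'(digit), '2'(digit), 'l', 'u', 'k'
Digits found: 2
Result: 2


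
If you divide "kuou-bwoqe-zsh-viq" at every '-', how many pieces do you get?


Input string: 'kuou-bwoqe-zsh-viq'
Delimiter: '-'
Split result: 'kuou', 'bwoqe', 'zsh', 'viq'
Number of parts: 4


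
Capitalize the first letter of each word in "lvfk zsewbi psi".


Input string: 'lvfk zsewbi psi'
Operation: capitalize first letter of each word
Word transformations: 'lvfk'->'Lvfk', 'zsewbi'->'Zsewbi', 'psi'->'Psi'
Result: Lvfk Zsewbi Psi


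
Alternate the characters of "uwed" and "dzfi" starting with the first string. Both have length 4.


String 1: 'uwed'
String 2: 'dzfi'
Operation: alternate characters
Pairs: 'u'+'d', 'w'+'z', 'e'+'f', 'd'+'i'
Result: udwzefdi


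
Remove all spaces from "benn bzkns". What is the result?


Input string: 'benn bzkns'
Operation: remove all spaces
Words: 'benn', 'bzkns'
Join without spaces: bennbzkns


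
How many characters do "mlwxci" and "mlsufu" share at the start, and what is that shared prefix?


String 1: 'mlwxci'
String 2: 'mlsufu'
Compare position by position:
pos 0: 'm' vs 'm' match
pos 1: 'l' vs 'l' match
pos 2: 'w' vs 's' differ -> stop
Longest common prefix: "ml" (length 2)
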